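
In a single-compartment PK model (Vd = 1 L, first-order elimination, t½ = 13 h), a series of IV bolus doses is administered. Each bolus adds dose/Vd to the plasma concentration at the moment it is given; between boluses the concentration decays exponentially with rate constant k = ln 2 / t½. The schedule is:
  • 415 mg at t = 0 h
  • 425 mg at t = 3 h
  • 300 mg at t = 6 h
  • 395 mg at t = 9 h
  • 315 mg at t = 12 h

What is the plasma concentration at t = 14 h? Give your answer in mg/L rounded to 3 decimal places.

k = ln 2 / 13 = 0.05332 per h
Dose 1 (415 mg at t=0 h): 415·exp(−0.05332·14) = 196.726 mg/L
Dose 2 (425 mg at t=3 h): 425·exp(−0.05332·11) = 236.413 mg/L
Dose 3 (300 mg at t=6 h): 300·exp(−0.05332·8) = 195.827 mg/L
Dose 4 (395 mg at t=9 h): 395·exp(−0.05332·5) = 302.563 mg/L
Dose 5 (315 mg at t=12 h): 315·exp(−0.05332·2) = 283.138 mg/L
C(14) = 196.726 + 236.413 + 195.827 + 302.563 + 283.138 = 1214.667 mg/L

1214.667 mg/L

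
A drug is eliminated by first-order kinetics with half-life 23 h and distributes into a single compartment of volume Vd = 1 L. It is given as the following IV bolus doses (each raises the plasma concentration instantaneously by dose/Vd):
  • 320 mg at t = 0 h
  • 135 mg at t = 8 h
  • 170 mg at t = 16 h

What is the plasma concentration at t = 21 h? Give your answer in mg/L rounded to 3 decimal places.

k = ln 2 / 23 = 0.03014 per h
Dose 1 (320 mg at t=0 h): 320·exp(−0.03014·21) = 169.940 mg/L
Dose 2 (135 mg at t=8 h): 135·exp(−0.03014·13) = 91.240 mg/L
Dose 3 (170 mg at t=16 h): 170·exp(−0.03014·5) = 146.220 mg/L
C(21) = 169.940 + 91.240 + 146.220 = 407.401 mg/L

407.401 mg/L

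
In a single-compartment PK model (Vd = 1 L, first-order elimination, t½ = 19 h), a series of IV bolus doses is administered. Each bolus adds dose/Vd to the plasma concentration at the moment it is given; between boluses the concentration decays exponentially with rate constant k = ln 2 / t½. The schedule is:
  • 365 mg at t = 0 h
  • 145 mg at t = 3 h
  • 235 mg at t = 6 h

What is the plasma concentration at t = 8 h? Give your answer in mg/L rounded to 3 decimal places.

k = ln 2 / 19 = 0.03648 per h
Dose 1 (365 mg at t=0 h): 365·exp(−0.03648·8) = 272.611 mg/L
Dose 2 (145 mg at t=3 h): 145·exp(−0.03648·5) = 120.823 mg/L
Dose 3 (235 mg at t=6 h): 235·exp(−0.03648·2) = 218.464 mg/L
C(8) = 272.611 + 120.823 + 218.464 = 611.898 mg/L

611.898 mg/L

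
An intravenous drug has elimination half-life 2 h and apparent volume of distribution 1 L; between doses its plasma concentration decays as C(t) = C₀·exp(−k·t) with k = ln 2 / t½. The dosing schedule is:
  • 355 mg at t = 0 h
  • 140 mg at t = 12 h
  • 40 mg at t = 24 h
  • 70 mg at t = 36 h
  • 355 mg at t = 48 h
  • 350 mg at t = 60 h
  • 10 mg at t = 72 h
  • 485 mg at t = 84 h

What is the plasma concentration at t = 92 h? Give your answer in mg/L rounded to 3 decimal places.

30.328 mg/L

k = ln 2 / 2 = 0.34657 per h
Dose 1 (355 mg at t=0 h): 355·exp(−0.34657·92) = 0.000 mg/L
Dose 2 (140 mg at t=12 h): 140·exp(−0.34657·80) = 0.000 mg/L
Dose 3 (40 mg at t=24 h): 40·exp(−0.34657·68) = 0.000 mg/L
Dose 4 (70 mg at t=36 h): 70·exp(−0.34657·56) = 0.000 mg/L
Dose 5 (355 mg at t=48 h): 355·exp(−0.34657·44) = 0.000 mg/L
Dose 6 (350 mg at t=60 h): 350·exp(−0.34657·32) = 0.005 mg/L
Dose 7 (10 mg at t=72 h): 10·exp(−0.34657·20) = 0.010 mg/L
Dose 8 (485 mg at t=84 h): 485·exp(−0.34657·8) = 30.312 mg/L
C(92) = 0.000 + 0.000 + 0.000 + 0.000 + 0.000 + 0.005 + 0.010 + 30.312 = 30.328 mg/L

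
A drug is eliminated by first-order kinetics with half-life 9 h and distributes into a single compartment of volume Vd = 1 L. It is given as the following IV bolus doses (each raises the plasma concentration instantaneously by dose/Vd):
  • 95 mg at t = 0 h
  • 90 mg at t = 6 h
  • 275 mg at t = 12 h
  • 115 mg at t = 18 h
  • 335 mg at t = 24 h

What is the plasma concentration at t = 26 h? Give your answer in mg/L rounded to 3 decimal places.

k = ln 2 / 9 = 0.07702 per h
Dose 1 (95 mg at t=0 h): 95·exp(−0.07702·26) = 12.826 mg/L
Dose 2 (90 mg at t=6 h): 90·exp(−0.07702·20) = 19.288 mg/L
Dose 3 (275 mg at t=12 h): 275·exp(−0.07702·14) = 93.554 mg/L
Dose 4 (115 mg at t=18 h): 115·exp(−0.07702·8) = 62.103 mg/L
Dose 5 (335 mg at t=24 h): 335·exp(−0.07702·2) = 287.177 mg/L
C(26) = 12.826 + 19.288 + 93.554 + 62.103 + 287.177 = 474.948 mg/L

474.948 mg/L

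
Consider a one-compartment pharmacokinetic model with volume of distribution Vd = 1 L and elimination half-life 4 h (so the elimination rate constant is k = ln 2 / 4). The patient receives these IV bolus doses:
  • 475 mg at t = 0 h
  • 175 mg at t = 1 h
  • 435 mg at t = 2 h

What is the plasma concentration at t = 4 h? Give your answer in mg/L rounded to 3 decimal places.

649.147 mg/L

k = ln 2 / 4 = 0.17329 per h
Dose 1 (475 mg at t=0 h): 475·exp(−0.17329·4) = 237.500 mg/L
Dose 2 (175 mg at t=1 h): 175·exp(−0.17329·3) = 104.056 mg/L
Dose 3 (435 mg at t=2 h): 435·exp(−0.17329·2) = 307.591 mg/L
C(4) = 237.500 + 104.056 + 307.591 = 649.147 mg/L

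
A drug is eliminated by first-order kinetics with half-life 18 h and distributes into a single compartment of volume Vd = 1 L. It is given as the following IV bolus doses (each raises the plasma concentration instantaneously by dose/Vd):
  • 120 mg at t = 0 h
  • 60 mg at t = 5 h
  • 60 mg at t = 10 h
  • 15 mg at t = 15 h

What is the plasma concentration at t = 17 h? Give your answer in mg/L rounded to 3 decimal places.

k = ln 2 / 18 = 0.03851 per h
Dose 1 (120 mg at t=0 h): 120·exp(−0.03851·17) = 62.356 mg/L
Dose 2 (60 mg at t=5 h): 60·exp(−0.03851·12) = 37.798 mg/L
Dose 3 (60 mg at t=10 h): 60·exp(−0.03851·7) = 45.823 mg/L
Dose 4 (15 mg at t=15 h): 15·exp(−0.03851·2) = 13.888 mg/L
C(17) = 62.356 + 37.798 + 45.823 + 13.888 = 159.864 mg/L

159.864 mg/L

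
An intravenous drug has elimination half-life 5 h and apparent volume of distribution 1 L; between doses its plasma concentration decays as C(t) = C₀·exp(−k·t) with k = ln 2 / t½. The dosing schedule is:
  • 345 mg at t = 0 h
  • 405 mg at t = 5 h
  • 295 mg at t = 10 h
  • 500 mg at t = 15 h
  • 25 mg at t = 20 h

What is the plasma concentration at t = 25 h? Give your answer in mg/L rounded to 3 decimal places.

k = ln 2 / 5 = 0.13863 per h
Dose 1 (345 mg at t=0 h): 345·exp(−0.13863·25) = 10.781 mg/L
Dose 2 (405 mg at t=5 h): 405·exp(−0.13863·20) = 25.312 mg/L
Dose 3 (295 mg at t=10 h): 295·exp(−0.13863·15) = 36.875 mg/L
Dose 4 (500 mg at t=15 h): 500·exp(−0.13863·10) = 125.000 mg/L
Dose 5 (25 mg at t=20 h): 25·exp(−0.13863·5) = 12.500 mg/L
C(25) = 10.781 + 25.312 + 36.875 + 125.000 + 12.500 = 210.469 mg/L

210.469 mg/L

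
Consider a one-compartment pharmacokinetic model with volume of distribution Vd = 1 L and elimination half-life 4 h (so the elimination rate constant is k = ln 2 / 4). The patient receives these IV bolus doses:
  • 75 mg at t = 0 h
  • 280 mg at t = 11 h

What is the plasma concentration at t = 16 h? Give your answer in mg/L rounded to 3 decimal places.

122.413 mg/L

k = ln 2 / 4 = 0.17329 per h
Dose 1 (75 mg at t=0 h): 75·exp(−0.17329·16) = 4.688 mg/L
Dose 2 (280 mg at t=11 h): 280·exp(−0.17329·5) = 117.725 mg/L
C(16) = 4.688 + 117.725 = 122.413 mg/L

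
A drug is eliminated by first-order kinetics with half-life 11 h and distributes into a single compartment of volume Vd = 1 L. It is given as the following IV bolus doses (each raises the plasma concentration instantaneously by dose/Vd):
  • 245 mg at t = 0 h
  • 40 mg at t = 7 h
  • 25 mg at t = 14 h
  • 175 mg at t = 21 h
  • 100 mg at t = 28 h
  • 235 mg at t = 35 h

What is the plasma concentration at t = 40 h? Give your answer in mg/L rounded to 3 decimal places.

k = ln 2 / 11 = 0.06301 per h
Dose 1 (245 mg at t=0 h): 245·exp(−0.06301·40) = 19.702 mg/L
Dose 2 (40 mg at t=7 h): 40·exp(−0.06301·33) = 5.000 mg/L
Dose 3 (25 mg at t=14 h): 25·exp(−0.06301·26) = 4.858 mg/L
Dose 4 (175 mg at t=21 h): 175·exp(−0.06301·19) = 52.854 mg/L
Dose 5 (100 mg at t=28 h): 100·exp(−0.06301·12) = 46.947 mg/L
Dose 6 (235 mg at t=35 h): 235·exp(−0.06301·5) = 171.489 mg/L
C(40) = 19.702 + 5.000 + 4.858 + 52.854 + 46.947 + 171.489 = 300.849 mg/L

300.849 mg/L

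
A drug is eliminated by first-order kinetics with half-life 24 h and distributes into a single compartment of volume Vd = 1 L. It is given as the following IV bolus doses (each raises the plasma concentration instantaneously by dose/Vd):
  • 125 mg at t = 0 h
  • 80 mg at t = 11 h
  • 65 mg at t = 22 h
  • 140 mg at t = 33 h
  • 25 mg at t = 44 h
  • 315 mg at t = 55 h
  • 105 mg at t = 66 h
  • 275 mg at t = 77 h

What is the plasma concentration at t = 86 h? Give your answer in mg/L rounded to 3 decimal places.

k = ln 2 / 24 = 0.02888 per h
Dose 1 (125 mg at t=0 h): 125·exp(−0.02888·86) = 10.428 mg/L
Dose 2 (80 mg at t=11 h): 80·exp(−0.02888·75) = 9.170 mg/L
Dose 3 (65 mg at t=22 h): 65·exp(−0.02888·64) = 10.237 mg/L
Dose 4 (140 mg at t=33 h): 140·exp(−0.02888·53) = 30.294 mg/L
Dose 5 (25 mg at t=44 h): 25·exp(−0.02888·42) = 7.433 mg/L
Dose 6 (315 mg at t=55 h): 315·exp(−0.02888·31) = 128.671 mg/L
Dose 7 (105 mg at t=66 h): 105·exp(−0.02888·20) = 58.929 mg/L
Dose 8 (275 mg at t=77 h): 275·exp(−0.02888·9) = 212.054 mg/L
C(86) = 10.428 + 9.170 + 10.237 + 30.294 + 7.433 + 128.671 + 58.929 + 212.054 = 467.216 mg/L

467.216 mg/L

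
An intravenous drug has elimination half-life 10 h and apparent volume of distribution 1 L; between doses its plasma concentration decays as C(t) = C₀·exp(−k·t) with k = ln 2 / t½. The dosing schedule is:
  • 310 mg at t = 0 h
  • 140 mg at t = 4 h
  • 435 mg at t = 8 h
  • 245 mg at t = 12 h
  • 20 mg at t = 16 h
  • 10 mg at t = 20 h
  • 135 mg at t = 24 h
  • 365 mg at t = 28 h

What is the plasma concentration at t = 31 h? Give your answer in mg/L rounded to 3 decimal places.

602.989 mg/L

k = ln 2 / 10 = 0.06931 per h
Dose 1 (310 mg at t=0 h): 310·exp(−0.06931·31) = 36.155 mg/L
Dose 2 (140 mg at t=4 h): 140·exp(−0.06931·27) = 21.545 mg/L
Dose 3 (435 mg at t=8 h): 435·exp(−0.06931·23) = 88.332 mg/L
Dose 4 (245 mg at t=12 h): 245·exp(−0.06931·19) = 65.646 mg/L
Dose 5 (20 mg at t=16 h): 20·exp(−0.06931·15) = 7.071 mg/L
Dose 6 (10 mg at t=20 h): 10·exp(−0.06931·11) = 4.665 mg/L
Dose 7 (135 mg at t=24 h): 135·exp(−0.06931·7) = 83.102 mg/L
Dose 8 (365 mg at t=28 h): 365·exp(−0.06931·3) = 296.472 mg/L
C(31) = 36.155 + 21.545 + 88.332 + 65.646 + 7.071 + 4.665 + 83.102 + 296.472 = 602.989 mg/L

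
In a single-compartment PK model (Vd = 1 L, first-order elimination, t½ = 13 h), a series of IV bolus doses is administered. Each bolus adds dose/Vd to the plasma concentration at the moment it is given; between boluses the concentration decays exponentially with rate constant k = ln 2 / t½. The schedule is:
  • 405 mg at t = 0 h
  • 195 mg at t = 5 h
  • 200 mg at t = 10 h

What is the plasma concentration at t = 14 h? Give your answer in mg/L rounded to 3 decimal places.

474.251 mg/L

k = ln 2 / 13 = 0.05332 per h
Dose 1 (405 mg at t=0 h): 405·exp(−0.05332·14) = 191.986 mg/L
Dose 2 (195 mg at t=5 h): 195·exp(−0.05332·9) = 120.678 mg/L
Dose 3 (200 mg at t=10 h): 200·exp(−0.05332·4) = 161.587 mg/L
C(14) = 191.986 + 120.678 + 161.587 = 474.251 mg/L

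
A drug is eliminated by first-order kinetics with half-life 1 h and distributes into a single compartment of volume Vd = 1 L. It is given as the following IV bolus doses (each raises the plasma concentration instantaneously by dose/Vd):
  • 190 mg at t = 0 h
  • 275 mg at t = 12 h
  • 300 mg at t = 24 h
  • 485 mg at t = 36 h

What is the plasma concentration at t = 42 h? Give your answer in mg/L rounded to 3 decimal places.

k = ln 2 / 1 = 0.69315 per h
Dose 1 (190 mg at t=0 h): 190·exp(−0.69315·42) = 0.000 mg/L
Dose 2 (275 mg at t=12 h): 275·exp(−0.69315·30) = 0.000 mg/L
Dose 3 (300 mg at t=24 h): 300·exp(−0.69315·18) = 0.001 mg/L
Dose 4 (485 mg at t=36 h): 485·exp(−0.69315·6) = 7.578 mg/L
C(42) = 0.000 + 0.000 + 0.001 + 7.578 = 7.579 mg/L

7.579 mg/L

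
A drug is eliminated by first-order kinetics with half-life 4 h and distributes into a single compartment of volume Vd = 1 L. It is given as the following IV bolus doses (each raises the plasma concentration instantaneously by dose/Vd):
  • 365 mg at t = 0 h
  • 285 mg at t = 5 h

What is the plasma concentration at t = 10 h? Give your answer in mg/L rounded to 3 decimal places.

k = ln 2 / 4 = 0.17329 per h
Dose 1 (365 mg at t=0 h): 365·exp(−0.17329·10) = 64.523 mg/L
Dose 2 (285 mg at t=5 h): 285·exp(−0.17329·5) = 119.828 mg/L
C(10) = 64.523 + 119.828 = 184.351 mg/L

184.351 mg/L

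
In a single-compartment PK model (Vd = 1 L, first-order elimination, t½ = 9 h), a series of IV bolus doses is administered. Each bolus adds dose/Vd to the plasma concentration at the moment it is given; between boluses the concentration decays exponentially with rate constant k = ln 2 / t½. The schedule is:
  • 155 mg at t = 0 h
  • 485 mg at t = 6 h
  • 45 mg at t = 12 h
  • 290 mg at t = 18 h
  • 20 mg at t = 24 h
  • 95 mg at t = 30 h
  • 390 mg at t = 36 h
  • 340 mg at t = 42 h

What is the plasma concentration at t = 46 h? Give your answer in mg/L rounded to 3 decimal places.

525.384 mg/L

k = ln 2 / 9 = 0.07702 per h
Dose 1 (155 mg at t=0 h): 155·exp(−0.07702·46) = 4.485 mg/L
Dose 2 (485 mg at t=6 h): 485·exp(−0.07702·40) = 22.276 mg/L
Dose 3 (45 mg at t=12 h): 45·exp(−0.07702·34) = 3.281 mg/L
Dose 4 (290 mg at t=18 h): 290·exp(−0.07702·28) = 33.563 mg/L
Dose 5 (20 mg at t=24 h): 20·exp(−0.07702·22) = 3.674 mg/L
Dose 6 (95 mg at t=30 h): 95·exp(−0.07702·16) = 27.705 mg/L
Dose 7 (390 mg at t=36 h): 390·exp(−0.07702·10) = 180.546 mg/L
Dose 8 (340 mg at t=42 h): 340·exp(−0.07702·4) = 249.855 mg/L
C(46) = 4.485 + 22.276 + 3.281 + 33.563 + 3.674 + 27.705 + 180.546 + 249.855 = 525.384 mg/L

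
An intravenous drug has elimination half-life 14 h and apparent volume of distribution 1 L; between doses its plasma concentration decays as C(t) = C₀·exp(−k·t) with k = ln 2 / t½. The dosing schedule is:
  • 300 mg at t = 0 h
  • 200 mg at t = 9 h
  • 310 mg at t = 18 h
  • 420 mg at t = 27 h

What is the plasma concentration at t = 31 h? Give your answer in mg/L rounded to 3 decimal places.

k = ln 2 / 14 = 0.04951 per h
Dose 1 (300 mg at t=0 h): 300·exp(−0.04951·31) = 64.648 mg/L
Dose 2 (200 mg at t=9 h): 200·exp(−0.04951·22) = 67.295 mg/L
Dose 3 (310 mg at t=18 h): 310·exp(−0.04951·13) = 162.867 mg/L
Dose 4 (420 mg at t=27 h): 420·exp(−0.04951·4) = 344.541 mg/L
C(31) = 64.648 + 67.295 + 162.867 + 344.541 = 639.351 mg/L

639.351 mg/L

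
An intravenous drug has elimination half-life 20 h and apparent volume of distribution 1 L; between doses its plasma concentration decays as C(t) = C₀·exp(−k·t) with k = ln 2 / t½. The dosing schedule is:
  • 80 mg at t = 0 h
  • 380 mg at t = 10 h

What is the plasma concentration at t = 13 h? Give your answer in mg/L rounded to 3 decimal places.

k = ln 2 / 20 = 0.03466 per h
Dose 1 (80 mg at t=0 h): 80·exp(−0.03466·13) = 50.982 mg/L
Dose 2 (380 mg at t=10 h): 380·exp(−0.03466·3) = 342.475 mg/L
C(13) = 50.982 + 342.475 = 393.458 mg/L

393.458 mg/L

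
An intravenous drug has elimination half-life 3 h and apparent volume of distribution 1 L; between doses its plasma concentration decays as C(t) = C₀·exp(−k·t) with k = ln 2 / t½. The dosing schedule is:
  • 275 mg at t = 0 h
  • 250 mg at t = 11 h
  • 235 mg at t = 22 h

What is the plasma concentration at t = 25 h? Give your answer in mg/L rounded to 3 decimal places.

128.196 mg/L

k = ln 2 / 3 = 0.23105 per h
Dose 1 (275 mg at t=0 h): 275·exp(−0.23105·25) = 0.853 mg/L
Dose 2 (250 mg at t=11 h): 250·exp(−0.23105·14) = 9.843 mg/L
Dose 3 (235 mg at t=22 h): 235·exp(−0.23105·3) = 117.500 mg/L
C(25) = 0.853 + 9.843 + 117.500 = 128.196 mg/L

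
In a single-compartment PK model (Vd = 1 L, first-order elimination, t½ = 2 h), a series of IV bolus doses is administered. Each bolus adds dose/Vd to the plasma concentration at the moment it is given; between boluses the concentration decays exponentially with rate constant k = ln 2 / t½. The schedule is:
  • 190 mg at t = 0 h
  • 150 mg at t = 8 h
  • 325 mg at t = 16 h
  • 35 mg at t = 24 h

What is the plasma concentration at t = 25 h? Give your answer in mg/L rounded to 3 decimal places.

39.559 mg/L

k = ln 2 / 2 = 0.34657 per h
Dose 1 (190 mg at t=0 h): 190·exp(−0.34657·25) = 0.033 mg/L
Dose 2 (150 mg at t=8 h): 150·exp(−0.34657·17) = 0.414 mg/L
Dose 3 (325 mg at t=16 h): 325·exp(−0.34657·9) = 14.363 mg/L
Dose 4 (35 mg at t=24 h): 35·exp(−0.34657·1) = 24.749 mg/L
C(25) = 0.033 + 0.414 + 14.363 + 24.749 = 39.559 mg/L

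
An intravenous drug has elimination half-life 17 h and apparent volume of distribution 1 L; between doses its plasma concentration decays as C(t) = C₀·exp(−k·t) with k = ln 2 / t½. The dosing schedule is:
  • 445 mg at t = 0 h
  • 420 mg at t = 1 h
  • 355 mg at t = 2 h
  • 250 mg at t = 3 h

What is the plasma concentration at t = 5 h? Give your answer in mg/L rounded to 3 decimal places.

1264.274 mg/L

k = ln 2 / 17 = 0.04077 per h
Dose 1 (445 mg at t=0 h): 445·exp(−0.04077·5) = 362.929 mg/L
Dose 2 (420 mg at t=1 h): 420·exp(−0.04077·4) = 356.795 mg/L
Dose 3 (355 mg at t=2 h): 355·exp(−0.04077·3) = 314.127 mg/L
Dose 4 (250 mg at t=3 h): 250·exp(−0.04077·2) = 230.422 mg/L
C(5) = 362.929 + 356.795 + 314.127 + 230.422 = 1264.274 mg/L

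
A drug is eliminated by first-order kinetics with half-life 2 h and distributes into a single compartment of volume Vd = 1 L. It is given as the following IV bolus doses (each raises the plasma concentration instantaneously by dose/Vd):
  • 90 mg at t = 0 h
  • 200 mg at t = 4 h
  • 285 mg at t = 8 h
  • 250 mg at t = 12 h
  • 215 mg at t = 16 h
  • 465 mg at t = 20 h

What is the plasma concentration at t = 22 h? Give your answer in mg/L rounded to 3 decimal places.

k = ln 2 / 2 = 0.34657 per h
Dose 1 (90 mg at t=0 h): 90·exp(−0.34657·22) = 0.044 mg/L
Dose 2 (200 mg at t=4 h): 200·exp(−0.34657·18) = 0.391 mg/L
Dose 3 (285 mg at t=8 h): 285·exp(−0.34657·14) = 2.227 mg/L
Dose 4 (250 mg at t=12 h): 250·exp(−0.34657·10) = 7.812 mg/L
Dose 5 (215 mg at t=16 h): 215·exp(−0.34657·6) = 26.875 mg/L
Dose 6 (465 mg at t=20 h): 465·exp(−0.34657·2) = 232.500 mg/L
C(22) = 0.044 + 0.391 + 2.227 + 7.812 + 26.875 + 232.500 = 269.849 mg/L

269.849 mg/L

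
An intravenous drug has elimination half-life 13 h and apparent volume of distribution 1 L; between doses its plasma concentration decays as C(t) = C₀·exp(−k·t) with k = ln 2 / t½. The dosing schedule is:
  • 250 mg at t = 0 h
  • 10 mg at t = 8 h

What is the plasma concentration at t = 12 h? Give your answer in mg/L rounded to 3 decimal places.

k = ln 2 / 13 = 0.05332 per h
Dose 1 (250 mg at t=0 h): 250·exp(−0.05332·12) = 131.846 mg/L
Dose 2 (10 mg at t=8 h): 10·exp(−0.05332·4) = 8.079 mg/L
C(12) = 131.846 + 8.079 = 139.925 mg/L

139.925 mg/L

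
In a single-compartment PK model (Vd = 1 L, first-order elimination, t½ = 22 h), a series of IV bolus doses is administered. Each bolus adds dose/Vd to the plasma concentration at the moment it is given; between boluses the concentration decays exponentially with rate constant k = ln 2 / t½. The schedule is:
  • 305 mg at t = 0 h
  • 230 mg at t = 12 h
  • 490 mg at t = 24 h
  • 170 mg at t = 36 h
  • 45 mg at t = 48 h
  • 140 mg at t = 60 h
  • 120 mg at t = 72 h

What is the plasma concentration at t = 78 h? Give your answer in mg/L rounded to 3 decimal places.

k = ln 2 / 22 = 0.03151 per h
Dose 1 (305 mg at t=0 h): 305·exp(−0.03151·78) = 26.122 mg/L
Dose 2 (230 mg at t=12 h): 230·exp(−0.03151·66) = 28.750 mg/L
Dose 3 (490 mg at t=24 h): 490·exp(−0.03151·54) = 89.393 mg/L
Dose 4 (170 mg at t=36 h): 170·exp(−0.03151·42) = 45.264 mg/L
Dose 5 (45 mg at t=48 h): 45·exp(−0.03151·30) = 17.487 mg/L
Dose 6 (140 mg at t=60 h): 140·exp(−0.03151·18) = 79.402 mg/L
Dose 7 (120 mg at t=72 h): 120·exp(−0.03151·6) = 99.330 mg/L
C(78) = 26.122 + 28.750 + 89.393 + 45.264 + 17.487 + 79.402 + 99.330 = 385.749 mg/L

385.749 mg/L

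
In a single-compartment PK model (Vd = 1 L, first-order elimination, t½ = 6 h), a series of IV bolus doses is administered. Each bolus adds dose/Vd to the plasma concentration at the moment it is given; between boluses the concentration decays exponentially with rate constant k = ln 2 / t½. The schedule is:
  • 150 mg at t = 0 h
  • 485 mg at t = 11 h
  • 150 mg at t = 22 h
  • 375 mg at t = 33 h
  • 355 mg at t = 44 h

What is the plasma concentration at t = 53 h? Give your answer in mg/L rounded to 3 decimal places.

k = ln 2 / 6 = 0.11552 per h
Dose 1 (150 mg at t=0 h): 150·exp(−0.11552·53) = 0.329 mg/L
Dose 2 (485 mg at t=11 h): 485·exp(−0.11552·42) = 3.789 mg/L
Dose 3 (150 mg at t=22 h): 150·exp(−0.11552·31) = 4.176 mg/L
Dose 4 (375 mg at t=33 h): 375·exp(−0.11552·20) = 37.205 mg/L
Dose 5 (355 mg at t=44 h): 355·exp(−0.11552·9) = 125.511 mg/L
C(53) = 0.329 + 3.789 + 4.176 + 37.205 + 125.511 = 171.010 mg/L

171.010 mg/L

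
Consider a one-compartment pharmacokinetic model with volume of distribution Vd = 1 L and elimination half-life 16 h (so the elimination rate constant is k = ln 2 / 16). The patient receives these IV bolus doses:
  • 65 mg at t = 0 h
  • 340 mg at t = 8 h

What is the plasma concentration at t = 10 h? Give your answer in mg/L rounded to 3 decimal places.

353.929 mg/L

k = ln 2 / 16 = 0.04332 per h
Dose 1 (65 mg at t=0 h): 65·exp(−0.04332·10) = 42.147 mg/L
Dose 2 (340 mg at t=8 h): 340·exp(−0.04332·2) = 311.781 mg/L
C(10) = 42.147 + 311.781 = 353.929 mg/L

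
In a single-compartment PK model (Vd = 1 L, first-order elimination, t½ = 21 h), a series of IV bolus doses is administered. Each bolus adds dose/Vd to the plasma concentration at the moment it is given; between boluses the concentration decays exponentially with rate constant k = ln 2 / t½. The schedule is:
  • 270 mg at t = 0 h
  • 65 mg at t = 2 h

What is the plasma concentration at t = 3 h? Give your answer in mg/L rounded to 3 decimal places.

k = ln 2 / 21 = 0.03301 per h
Dose 1 (270 mg at t=0 h): 270·exp(−0.03301·3) = 244.545 mg/L
Dose 2 (65 mg at t=2 h): 65·exp(−0.03301·1) = 62.890 mg/L
C(3) = 244.545 + 62.890 = 307.435 mg/L

307.435 mg/L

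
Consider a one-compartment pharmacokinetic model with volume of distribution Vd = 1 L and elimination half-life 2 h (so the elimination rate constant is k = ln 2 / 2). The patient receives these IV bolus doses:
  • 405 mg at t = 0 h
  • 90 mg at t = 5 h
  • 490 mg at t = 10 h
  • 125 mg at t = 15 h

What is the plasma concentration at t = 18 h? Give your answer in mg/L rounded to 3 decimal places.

k = ln 2 / 2 = 0.34657 per h
Dose 1 (405 mg at t=0 h): 405·exp(−0.34657·18) = 0.791 mg/L
Dose 2 (90 mg at t=5 h): 90·exp(−0.34657·13) = 0.994 mg/L
Dose 3 (490 mg at t=10 h): 490·exp(−0.34657·8) = 30.625 mg/L
Dose 4 (125 mg at t=15 h): 125·exp(−0.34657·3) = 44.194 mg/L
C(18) = 0.791 + 0.994 + 30.625 + 44.194 = 76.605 mg/L

76.605 mg/L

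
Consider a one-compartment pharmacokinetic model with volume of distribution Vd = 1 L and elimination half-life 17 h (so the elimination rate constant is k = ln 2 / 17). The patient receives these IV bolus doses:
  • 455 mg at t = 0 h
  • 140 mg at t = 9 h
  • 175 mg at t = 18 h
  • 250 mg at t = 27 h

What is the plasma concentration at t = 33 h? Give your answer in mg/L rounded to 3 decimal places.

k = ln 2 / 17 = 0.04077 per h
Dose 1 (455 mg at t=0 h): 455·exp(−0.04077·33) = 118.484 mg/L
Dose 2 (140 mg at t=9 h): 140·exp(−0.04077·24) = 52.619 mg/L
Dose 3 (175 mg at t=18 h): 175·exp(−0.04077·15) = 94.934 mg/L
Dose 4 (250 mg at t=27 h): 250·exp(−0.04077·6) = 195.747 mg/L
C(33) = 118.484 + 52.619 + 94.934 + 195.747 = 461.784 mg/L

461.784 mg/L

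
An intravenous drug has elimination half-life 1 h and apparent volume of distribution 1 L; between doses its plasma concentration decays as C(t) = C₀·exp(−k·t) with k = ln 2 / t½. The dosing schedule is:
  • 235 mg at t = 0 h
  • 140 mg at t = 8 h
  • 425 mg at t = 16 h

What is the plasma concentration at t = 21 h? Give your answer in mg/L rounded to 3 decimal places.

13.298 mg/L

k = ln 2 / 1 = 0.69315 per h
Dose 1 (235 mg at t=0 h): 235·exp(−0.69315·21) = 0.000 mg/L
Dose 2 (140 mg at t=8 h): 140·exp(−0.69315·13) = 0.017 mg/L
Dose 3 (425 mg at t=16 h): 425·exp(−0.69315·5) = 13.281 mg/L
C(21) = 0.000 + 0.017 + 13.281 = 13.298 mg/L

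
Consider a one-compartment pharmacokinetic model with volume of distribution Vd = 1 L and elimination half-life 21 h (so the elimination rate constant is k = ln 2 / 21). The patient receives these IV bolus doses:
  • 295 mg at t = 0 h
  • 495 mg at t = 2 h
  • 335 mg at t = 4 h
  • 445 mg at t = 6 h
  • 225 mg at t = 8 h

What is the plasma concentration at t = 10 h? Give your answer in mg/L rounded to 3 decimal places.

1467.593 mg/L

k = ln 2 / 21 = 0.03301 per h
Dose 1 (295 mg at t=0 h): 295·exp(−0.03301·10) = 212.068 mg/L
Dose 2 (495 mg at t=2 h): 495·exp(−0.03301·8) = 380.126 mg/L
Dose 3 (335 mg at t=4 h): 335·exp(−0.03301·6) = 274.812 mg/L
Dose 4 (445 mg at t=6 h): 445·exp(−0.03301·4) = 389.961 mg/L
Dose 5 (225 mg at t=8 h): 225·exp(−0.03301·2) = 210.626 mg/L
C(10) = 212.068 + 380.126 + 274.812 + 389.961 + 210.626 = 1467.593 mg/L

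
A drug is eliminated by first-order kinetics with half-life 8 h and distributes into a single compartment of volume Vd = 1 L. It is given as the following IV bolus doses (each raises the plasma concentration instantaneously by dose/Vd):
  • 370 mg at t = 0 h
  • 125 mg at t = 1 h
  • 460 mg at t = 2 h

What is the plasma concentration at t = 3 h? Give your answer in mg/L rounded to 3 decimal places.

k = ln 2 / 8 = 0.08664 per h
Dose 1 (370 mg at t=0 h): 370·exp(−0.08664·3) = 285.309 mg/L
Dose 2 (125 mg at t=1 h): 125·exp(−0.08664·2) = 105.112 mg/L
Dose 3 (460 mg at t=2 h): 460·exp(−0.08664·1) = 421.822 mg/L
C(3) = 285.309 + 105.112 + 421.822 = 812.243 mg/L

812.243 mg/L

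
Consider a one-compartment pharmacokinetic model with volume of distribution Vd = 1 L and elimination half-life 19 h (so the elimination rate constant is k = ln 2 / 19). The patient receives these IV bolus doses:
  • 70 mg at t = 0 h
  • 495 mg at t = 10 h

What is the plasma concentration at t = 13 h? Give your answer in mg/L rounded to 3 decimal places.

k = ln 2 / 19 = 0.03648 per h
Dose 1 (70 mg at t=0 h): 70·exp(−0.03648·13) = 43.564 mg/L
Dose 2 (495 mg at t=10 h): 495·exp(−0.03648·3) = 443.684 mg/L
C(13) = 43.564 + 443.684 = 487.249 mg/L

487.249 mg/L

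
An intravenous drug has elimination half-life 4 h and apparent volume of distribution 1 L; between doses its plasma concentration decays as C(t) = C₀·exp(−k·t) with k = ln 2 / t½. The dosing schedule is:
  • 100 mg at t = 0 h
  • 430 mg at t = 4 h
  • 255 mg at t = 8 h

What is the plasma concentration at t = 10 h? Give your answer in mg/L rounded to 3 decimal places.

k = ln 2 / 4 = 0.17329 per h
Dose 1 (100 mg at t=0 h): 100·exp(−0.17329·10) = 17.678 mg/L
Dose 2 (430 mg at t=4 h): 430·exp(−0.17329·6) = 152.028 mg/L
Dose 3 (255 mg at t=8 h): 255·exp(−0.17329·2) = 180.312 mg/L
C(10) = 17.678 + 152.028 + 180.312 = 350.018 mg/L

350.018 mg/L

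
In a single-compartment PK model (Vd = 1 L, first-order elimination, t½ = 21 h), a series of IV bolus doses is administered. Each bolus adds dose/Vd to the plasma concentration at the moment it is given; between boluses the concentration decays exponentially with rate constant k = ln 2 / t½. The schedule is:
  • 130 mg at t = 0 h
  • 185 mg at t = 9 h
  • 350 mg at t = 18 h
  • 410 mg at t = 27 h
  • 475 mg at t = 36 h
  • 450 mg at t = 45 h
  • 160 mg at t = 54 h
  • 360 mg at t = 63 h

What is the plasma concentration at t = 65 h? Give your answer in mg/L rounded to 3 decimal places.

k = ln 2 / 21 = 0.03301 per h
Dose 1 (130 mg at t=0 h): 130·exp(−0.03301·65) = 15.212 mg/L
Dose 2 (185 mg at t=9 h): 185·exp(−0.03301·56) = 29.136 mg/L
Dose 3 (350 mg at t=18 h): 350·exp(−0.03301·47) = 74.188 mg/L
Dose 4 (410 mg at t=27 h): 410·exp(−0.03301·38) = 116.967 mg/L
Dose 5 (475 mg at t=36 h): 475·exp(−0.03301·29) = 182.383 mg/L
Dose 6 (450 mg at t=45 h): 450·exp(−0.03301·20) = 232.551 mg/L
Dose 7 (160 mg at t=54 h): 160·exp(−0.03301·11) = 111.285 mg/L
Dose 8 (360 mg at t=63 h): 360·exp(−0.03301·2) = 337.002 mg/L
C(65) = 15.212 + 29.136 + 74.188 + 116.967 + 182.383 + 232.551 + 111.285 + 337.002 = 1098.724 mg/L

1098.724 mg/L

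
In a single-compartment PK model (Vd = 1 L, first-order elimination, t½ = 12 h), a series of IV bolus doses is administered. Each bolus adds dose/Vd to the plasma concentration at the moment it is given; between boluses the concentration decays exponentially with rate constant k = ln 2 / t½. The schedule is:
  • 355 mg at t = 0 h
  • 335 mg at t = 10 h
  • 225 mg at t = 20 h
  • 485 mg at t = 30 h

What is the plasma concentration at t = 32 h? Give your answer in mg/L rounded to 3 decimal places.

694.501 mg/L

k = ln 2 / 12 = 0.05776 per h
Dose 1 (355 mg at t=0 h): 355·exp(−0.05776·32) = 55.909 mg/L
Dose 2 (335 mg at t=10 h): 335·exp(−0.05776·22) = 94.006 mg/L
Dose 3 (225 mg at t=20 h): 225·exp(−0.05776·12) = 112.500 mg/L
Dose 4 (485 mg at t=30 h): 485·exp(−0.05776·2) = 432.086 mg/L
C(32) = 55.909 + 94.006 + 112.500 + 432.086 = 694.501 mg/L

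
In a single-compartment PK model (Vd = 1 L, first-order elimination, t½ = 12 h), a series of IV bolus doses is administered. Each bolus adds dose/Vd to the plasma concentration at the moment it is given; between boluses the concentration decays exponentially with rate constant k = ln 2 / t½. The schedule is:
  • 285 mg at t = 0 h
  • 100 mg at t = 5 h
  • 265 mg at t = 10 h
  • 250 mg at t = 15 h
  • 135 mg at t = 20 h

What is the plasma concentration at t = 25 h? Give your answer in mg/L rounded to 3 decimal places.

451.611 mg/L

k = ln 2 / 12 = 0.05776 per h
Dose 1 (285 mg at t=0 h): 285·exp(−0.05776·25) = 67.251 mg/L
Dose 2 (100 mg at t=5 h): 100·exp(−0.05776·20) = 31.498 mg/L
Dose 3 (265 mg at t=10 h): 265·exp(−0.05776·15) = 111.419 mg/L
Dose 4 (250 mg at t=15 h): 250·exp(−0.05776·10) = 140.308 mg/L
Dose 5 (135 mg at t=20 h): 135·exp(−0.05776·5) = 101.136 mg/L
C(25) = 67.251 + 31.498 + 111.419 + 140.308 + 101.136 = 451.611 mg/L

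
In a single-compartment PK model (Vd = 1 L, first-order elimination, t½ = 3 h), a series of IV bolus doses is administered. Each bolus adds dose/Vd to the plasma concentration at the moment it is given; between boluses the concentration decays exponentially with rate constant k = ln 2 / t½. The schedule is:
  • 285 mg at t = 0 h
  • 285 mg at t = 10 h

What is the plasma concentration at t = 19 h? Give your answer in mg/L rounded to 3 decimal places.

k = ln 2 / 3 = 0.23105 per h
Dose 1 (285 mg at t=0 h): 285·exp(−0.23105·19) = 3.534 mg/L
Dose 2 (285 mg at t=10 h): 285·exp(−0.23105·9) = 35.625 mg/L
C(19) = 3.534 + 35.625 = 39.159 mg/L

39.159 mg/L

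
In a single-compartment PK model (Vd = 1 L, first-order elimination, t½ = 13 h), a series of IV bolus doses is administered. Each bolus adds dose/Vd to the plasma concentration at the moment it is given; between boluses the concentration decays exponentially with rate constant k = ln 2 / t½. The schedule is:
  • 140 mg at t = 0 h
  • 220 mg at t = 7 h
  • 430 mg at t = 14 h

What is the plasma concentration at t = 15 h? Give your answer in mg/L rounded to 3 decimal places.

k = ln 2 / 13 = 0.05332 per h
Dose 1 (140 mg at t=0 h): 140·exp(−0.05332·15) = 62.920 mg/L
Dose 2 (220 mg at t=7 h): 220·exp(−0.05332·8) = 143.606 mg/L
Dose 3 (430 mg at t=14 h): 430·exp(−0.05332·1) = 407.673 mg/L
C(15) = 62.920 + 143.606 + 407.673 = 614.199 mg/L

614.199 mg/L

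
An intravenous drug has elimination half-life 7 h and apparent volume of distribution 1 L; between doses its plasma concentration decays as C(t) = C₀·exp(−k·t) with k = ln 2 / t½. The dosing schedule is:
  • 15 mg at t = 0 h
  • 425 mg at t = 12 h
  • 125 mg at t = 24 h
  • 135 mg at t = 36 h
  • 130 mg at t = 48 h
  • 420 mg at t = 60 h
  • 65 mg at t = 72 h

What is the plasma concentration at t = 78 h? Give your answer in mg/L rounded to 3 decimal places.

k = ln 2 / 7 = 0.09902 per h
Dose 1 (15 mg at t=0 h): 15·exp(−0.09902·78) = 0.007 mg/L
Dose 2 (425 mg at t=12 h): 425·exp(−0.09902·66) = 0.617 mg/L
Dose 3 (125 mg at t=24 h): 125·exp(−0.09902·54) = 0.595 mg/L
Dose 4 (135 mg at t=36 h): 135·exp(−0.09902·42) = 2.109 mg/L
Dose 5 (130 mg at t=48 h): 130·exp(−0.09902·30) = 6.665 mg/L
Dose 6 (420 mg at t=60 h): 420·exp(−0.09902·18) = 70.660 mg/L
Dose 7 (65 mg at t=72 h): 65·exp(−0.09902·6) = 35.883 mg/L
C(78) = 0.007 + 0.617 + 0.595 + 2.109 + 6.665 + 70.660 + 35.883 = 116.536 mg/L

116.536 mg/L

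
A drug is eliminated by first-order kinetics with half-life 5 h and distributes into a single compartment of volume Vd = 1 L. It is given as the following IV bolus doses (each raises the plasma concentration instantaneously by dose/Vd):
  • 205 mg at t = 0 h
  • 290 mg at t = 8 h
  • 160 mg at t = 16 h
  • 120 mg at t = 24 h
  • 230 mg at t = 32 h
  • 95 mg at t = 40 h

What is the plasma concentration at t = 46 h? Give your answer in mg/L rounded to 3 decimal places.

84.403 mg/L

k = ln 2 / 5 = 0.13863 per h
Dose 1 (205 mg at t=0 h): 205·exp(−0.13863·46) = 0.349 mg/L
Dose 2 (290 mg at t=8 h): 290·exp(−0.13863·38) = 1.495 mg/L
Dose 3 (160 mg at t=16 h): 160·exp(−0.13863·30) = 2.500 mg/L
Dose 4 (120 mg at t=24 h): 120·exp(−0.13863·22) = 5.684 mg/L
Dose 5 (230 mg at t=32 h): 230·exp(−0.13863·14) = 33.025 mg/L
Dose 6 (95 mg at t=40 h): 95·exp(−0.13863·6) = 41.351 mg/L
C(46) = 0.349 + 1.495 + 2.500 + 5.684 + 33.025 + 41.351 = 84.403 mg/L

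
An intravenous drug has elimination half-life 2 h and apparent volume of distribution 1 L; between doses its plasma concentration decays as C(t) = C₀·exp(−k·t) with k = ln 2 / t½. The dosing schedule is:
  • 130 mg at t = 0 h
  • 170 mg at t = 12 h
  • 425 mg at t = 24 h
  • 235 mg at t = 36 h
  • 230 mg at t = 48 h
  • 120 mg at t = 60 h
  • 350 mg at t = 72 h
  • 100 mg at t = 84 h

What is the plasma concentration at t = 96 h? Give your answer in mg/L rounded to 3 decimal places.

k = ln 2 / 2 = 0.34657 per h
Dose 1 (130 mg at t=0 h): 130·exp(−0.34657·96) = 0.000 mg/L
Dose 2 (170 mg at t=12 h): 170·exp(−0.34657·84) = 0.000 mg/L
Dose 3 (425 mg at t=24 h): 425·exp(−0.34657·72) = 0.000 mg/L
Dose 4 (235 mg at t=36 h): 235·exp(−0.34657·60) = 0.000 mg/L
Dose 5 (230 mg at t=48 h): 230·exp(−0.34657·48) = 0.000 mg/L
Dose 6 (120 mg at t=60 h): 120·exp(−0.34657·36) = 0.000 mg/L
Dose 7 (350 mg at t=72 h): 350·exp(−0.34657·24) = 0.085 mg/L
Dose 8 (100 mg at t=84 h): 100·exp(−0.34657·12) = 1.563 mg/L
C(96) = 0.000 + 0.000 + 0.000 + 0.000 + 0.000 + 0.000 + 0.085 + 1.563 = 1.648 mg/L

1.648 mg/L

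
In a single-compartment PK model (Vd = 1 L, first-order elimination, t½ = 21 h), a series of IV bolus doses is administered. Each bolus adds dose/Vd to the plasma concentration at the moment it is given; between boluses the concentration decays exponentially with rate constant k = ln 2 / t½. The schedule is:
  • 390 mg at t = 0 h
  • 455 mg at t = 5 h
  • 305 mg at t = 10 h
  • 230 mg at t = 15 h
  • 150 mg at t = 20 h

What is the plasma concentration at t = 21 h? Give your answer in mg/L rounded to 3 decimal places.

k = ln 2 / 21 = 0.03301 per h
Dose 1 (390 mg at t=0 h): 390·exp(−0.03301·21) = 195.000 mg/L
Dose 2 (455 mg at t=5 h): 455·exp(−0.03301·16) = 268.321 mg/L
Dose 3 (305 mg at t=10 h): 305·exp(−0.03301·11) = 212.138 mg/L
Dose 4 (230 mg at t=15 h): 230·exp(−0.03301·6) = 188.677 mg/L
Dose 5 (150 mg at t=20 h): 150·exp(−0.03301·1) = 145.130 mg/L
C(21) = 195.000 + 268.321 + 212.138 + 188.677 + 145.130 = 1009.266 mg/L

1009.266 mg/L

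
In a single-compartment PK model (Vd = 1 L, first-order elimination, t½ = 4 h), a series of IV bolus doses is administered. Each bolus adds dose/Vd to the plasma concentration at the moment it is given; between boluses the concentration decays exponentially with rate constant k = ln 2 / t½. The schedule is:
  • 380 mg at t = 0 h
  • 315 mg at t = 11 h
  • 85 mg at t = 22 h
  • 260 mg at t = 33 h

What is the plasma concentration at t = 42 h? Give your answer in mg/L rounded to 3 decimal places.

k = ln 2 / 4 = 0.17329 per h
Dose 1 (380 mg at t=0 h): 380·exp(−0.17329·42) = 0.262 mg/L
Dose 2 (315 mg at t=11 h): 315·exp(−0.17329·31) = 1.463 mg/L
Dose 3 (85 mg at t=22 h): 85·exp(−0.17329·20) = 2.656 mg/L
Dose 4 (260 mg at t=33 h): 260·exp(−0.17329·9) = 54.658 mg/L
C(42) = 0.262 + 1.463 + 2.656 + 54.658 = 59.040 mg/L

59.040 mg/L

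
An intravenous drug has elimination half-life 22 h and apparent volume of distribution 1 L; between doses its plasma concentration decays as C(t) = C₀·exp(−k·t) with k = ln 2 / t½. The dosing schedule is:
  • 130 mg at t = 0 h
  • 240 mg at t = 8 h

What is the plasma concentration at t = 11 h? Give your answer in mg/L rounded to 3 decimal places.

k = ln 2 / 22 = 0.03151 per h
Dose 1 (130 mg at t=0 h): 130·exp(−0.03151·11) = 91.924 mg/L
Dose 2 (240 mg at t=8 h): 240·exp(−0.03151·3) = 218.354 mg/L
C(11) = 91.924 + 218.354 = 310.278 mg/L

310.278 mg/L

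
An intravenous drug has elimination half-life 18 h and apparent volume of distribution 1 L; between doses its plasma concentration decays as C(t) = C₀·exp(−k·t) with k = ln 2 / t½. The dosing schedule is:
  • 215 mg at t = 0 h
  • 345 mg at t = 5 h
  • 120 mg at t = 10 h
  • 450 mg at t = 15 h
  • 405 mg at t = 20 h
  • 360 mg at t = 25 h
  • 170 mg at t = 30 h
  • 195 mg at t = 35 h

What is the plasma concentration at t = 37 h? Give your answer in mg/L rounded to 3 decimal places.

k = ln 2 / 18 = 0.03851 per h
Dose 1 (215 mg at t=0 h): 215·exp(−0.03851·37) = 51.720 mg/L
Dose 2 (345 mg at t=5 h): 345·exp(−0.03851·32) = 100.613 mg/L
Dose 3 (120 mg at t=10 h): 120·exp(−0.03851·27) = 42.426 mg/L
Dose 4 (450 mg at t=15 h): 450·exp(−0.03851·22) = 192.880 mg/L
Dose 5 (405 mg at t=20 h): 405·exp(−0.03851·17) = 210.450 mg/L
Dose 6 (360 mg at t=25 h): 360·exp(−0.03851·12) = 226.786 mg/L
Dose 7 (170 mg at t=30 h): 170·exp(−0.03851·7) = 129.832 mg/L
Dose 8 (195 mg at t=35 h): 195·exp(−0.03851·2) = 180.546 mg/L
C(37) = 51.720 + 100.613 + 42.426 + 192.880 + 210.450 + 226.786 + 129.832 + 180.546 = 1135.252 mg/L

1135.252 mg/L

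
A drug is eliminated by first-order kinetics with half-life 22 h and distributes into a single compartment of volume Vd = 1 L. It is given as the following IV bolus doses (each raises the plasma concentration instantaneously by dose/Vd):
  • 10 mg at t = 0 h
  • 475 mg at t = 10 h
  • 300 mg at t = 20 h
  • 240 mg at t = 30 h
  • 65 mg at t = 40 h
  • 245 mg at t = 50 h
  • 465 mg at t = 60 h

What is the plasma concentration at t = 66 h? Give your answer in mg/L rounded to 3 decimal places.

791.782 mg/L

k = ln 2 / 22 = 0.03151 per h
Dose 1 (10 mg at t=0 h): 10·exp(−0.03151·66) = 1.250 mg/L
Dose 2 (475 mg at t=10 h): 475·exp(−0.03151·56) = 81.365 mg/L
Dose 3 (300 mg at t=20 h): 300·exp(−0.03151·46) = 70.420 mg/L
Dose 4 (240 mg at t=30 h): 240·exp(−0.03151·36) = 77.200 mg/L
Dose 5 (65 mg at t=40 h): 65·exp(−0.03151·26) = 28.652 mg/L
Dose 6 (245 mg at t=50 h): 245·exp(−0.03151·16) = 147.991 mg/L
Dose 7 (465 mg at t=60 h): 465·exp(−0.03151·6) = 384.905 mg/L
C(66) = 1.250 + 81.365 + 70.420 + 77.200 + 28.652 + 147.991 + 384.905 = 791.782 mg/L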